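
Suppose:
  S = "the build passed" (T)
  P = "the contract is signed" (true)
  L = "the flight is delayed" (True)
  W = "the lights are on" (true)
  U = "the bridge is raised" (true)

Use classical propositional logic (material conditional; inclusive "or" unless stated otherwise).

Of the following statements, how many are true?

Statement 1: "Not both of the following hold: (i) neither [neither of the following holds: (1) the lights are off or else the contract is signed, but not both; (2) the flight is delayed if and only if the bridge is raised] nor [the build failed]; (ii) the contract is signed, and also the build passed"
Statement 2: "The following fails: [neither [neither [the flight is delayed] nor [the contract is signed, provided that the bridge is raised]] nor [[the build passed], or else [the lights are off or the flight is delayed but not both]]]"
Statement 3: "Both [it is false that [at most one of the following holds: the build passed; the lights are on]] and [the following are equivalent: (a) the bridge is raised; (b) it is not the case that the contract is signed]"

1

Statement 1: In symbols: (((not W xor P) nor (L iff U)) nor not S) nand (P and S)

not W = not True = False
not W xor P = False xor True = True
L iff U = True iff True = True
(not W xor P) nor (L iff U) = True nor True = False
not S = not True = False
((not W xor P) nor (L iff U)) nor not S = False nor False = True
P and S = True and True = True
(((not W xor P) nor (L iff U)) nor not S) nand (P and S) = True nand True = False
Hence Statement 1 is false.

Statement 2: In symbols: not ((L nor (U -> P)) nor (S or (not W xor L)))

U -> P = True -> True = True
L nor (U -> P) = True nor True = False
not W = not True = False
not W xor L = False xor True = True
S or (not W xor L) = True or True = True
(L nor (U -> P)) nor (S or (not W xor L)) = False nor True = False
not ((L nor (U -> P)) nor (S or (not W xor L))) = not False = True
So Statement 2 is true.

Statement 3: Parsed as not (S nand W) and (U iff not P)

S nand W = True nand True = False
not (S nand W) = not False = True
not P = not True = False
U iff not P = True iff False = False
not (S nand W) and (U iff not P) = True and False = False
Thus Statement 3 is false.

Count: 1.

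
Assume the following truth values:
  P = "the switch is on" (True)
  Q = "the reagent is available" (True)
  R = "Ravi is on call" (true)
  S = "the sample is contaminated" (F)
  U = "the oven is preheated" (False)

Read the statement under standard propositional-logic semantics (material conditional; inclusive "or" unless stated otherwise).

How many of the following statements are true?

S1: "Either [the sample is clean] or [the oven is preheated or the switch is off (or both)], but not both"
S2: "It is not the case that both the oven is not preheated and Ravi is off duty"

2

S1: Formalization: ~S xor (U | ~P)

~S = ~F = T
~P = ~T = F
U | ~P = F | F = F
~S xor (U | ~P) = T xor F = T
So S1 is true.

S2: This is ~U nand ~R.

~U = ~F = T
~R = ~T = F
~U nand ~R = T nand F = T
So S2 is true.

Count: 2.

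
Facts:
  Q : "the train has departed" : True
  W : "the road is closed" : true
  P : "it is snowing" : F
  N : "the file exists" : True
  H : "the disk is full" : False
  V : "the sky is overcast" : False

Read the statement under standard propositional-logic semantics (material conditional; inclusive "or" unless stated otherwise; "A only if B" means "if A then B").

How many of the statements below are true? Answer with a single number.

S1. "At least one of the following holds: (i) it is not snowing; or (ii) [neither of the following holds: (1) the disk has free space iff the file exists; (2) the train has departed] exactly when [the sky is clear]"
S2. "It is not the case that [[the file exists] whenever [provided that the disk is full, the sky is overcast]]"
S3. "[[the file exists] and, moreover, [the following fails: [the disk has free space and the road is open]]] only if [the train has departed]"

2

S1: Formalization: ¬P ∨ (((¬H ↔ N) ↓ Q) ↔ ¬V)

¬P = ¬F = T
¬H = ¬F = T
¬H ↔ N = T ↔ T = T
(¬H ↔ N) ↓ Q = T ↓ T = F
¬V = ¬F = T
((¬H ↔ N) ↓ Q) ↔ ¬V = F ↔ T = F
¬P ∨ (((¬H ↔ N) ↓ Q) ↔ ¬V) = T ∨ F = T
Hence S1 is true.

S2: Formalization: ¬((H → V) → N)

H → V = F → F = T
(H → V) → N = T → T = T
¬((H → V) → N) = ¬T = F
Thus S2 is false.

S3: In symbols: (N ∧ ¬(¬H ∧ ¬W)) → Q

¬H = ¬F = T
¬W = ¬T = F
¬H ∧ ¬W = T ∧ F = F
¬(¬H ∧ ¬W) = ¬F = T
N ∧ ¬(¬H ∧ ¬W) = T ∧ T = T
(N ∧ ¬(¬H ∧ ¬W)) → Q = T → T = T
So S3 is true.

Count: 2.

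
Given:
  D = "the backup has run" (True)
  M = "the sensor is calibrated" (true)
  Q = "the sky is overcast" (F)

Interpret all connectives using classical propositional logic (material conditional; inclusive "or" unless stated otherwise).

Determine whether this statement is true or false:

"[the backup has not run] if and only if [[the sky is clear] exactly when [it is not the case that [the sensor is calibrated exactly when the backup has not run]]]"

The statement is false.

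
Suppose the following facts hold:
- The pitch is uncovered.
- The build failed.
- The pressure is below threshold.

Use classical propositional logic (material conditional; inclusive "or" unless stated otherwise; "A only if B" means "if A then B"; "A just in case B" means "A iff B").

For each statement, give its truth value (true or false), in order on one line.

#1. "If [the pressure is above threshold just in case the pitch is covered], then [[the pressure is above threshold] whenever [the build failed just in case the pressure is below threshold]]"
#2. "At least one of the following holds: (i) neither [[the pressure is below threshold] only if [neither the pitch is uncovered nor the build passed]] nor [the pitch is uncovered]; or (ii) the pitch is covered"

Let P = "the pressure is above threshold" (F), U = "the pitch is covered" (F), V = "the build passed" (F).

#1: This is (P ↔ U) → ((¬V ↔ ¬P) → P).

P ↔ U = F ↔ F = T
¬V = ¬F = T
¬P = ¬F = T
¬V ↔ ¬P = T ↔ T = T
(¬V ↔ ¬P) → P = T → F = F
(P ↔ U) → ((¬V ↔ ¬P) → P) = T → F = F
Hence #1 is false.

#2: Parsed as ((¬P → (¬U ↓ V)) ↓ ¬U) ∨ U

¬P = ¬F = T
¬U = ¬F = T
¬U ↓ V = T ↓ F = F
¬P → (¬U ↓ V) = T → F = F
¬U = ¬F = T
(¬P → (¬U ↓ V)) ↓ ¬U = F ↓ T = F
((¬P → (¬U ↓ V)) ↓ ¬U) ∨ U = F ∨ F = F
So #2 is false.

#1 False, #2 False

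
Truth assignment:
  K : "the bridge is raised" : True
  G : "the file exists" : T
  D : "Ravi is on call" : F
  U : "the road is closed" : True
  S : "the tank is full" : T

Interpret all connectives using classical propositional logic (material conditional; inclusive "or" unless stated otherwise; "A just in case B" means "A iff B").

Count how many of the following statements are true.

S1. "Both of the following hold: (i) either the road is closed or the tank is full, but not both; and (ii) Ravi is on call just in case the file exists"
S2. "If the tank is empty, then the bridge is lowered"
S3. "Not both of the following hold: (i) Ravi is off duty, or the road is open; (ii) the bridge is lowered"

S1: In symbols: (U xor S) and (D iff G)

U xor S = True xor True = False
D iff G = False iff True = False
(U xor S) and (D iff G) = False and False = False
Thus S1 is false.

S2: Parsed as not S -> not K

not S = not True = False
not K = not True = False
not S -> not K = False -> False = True
Hence S2 is true.

S3: In symbols: (not D or not U) nand not K

not D = not False = True
not U = not True = False
not D or not U = True or False = True
not K = not True = False
(not D or not U) nand not K = True nand False = True
Thus S3 is true.

True statements: 2.

2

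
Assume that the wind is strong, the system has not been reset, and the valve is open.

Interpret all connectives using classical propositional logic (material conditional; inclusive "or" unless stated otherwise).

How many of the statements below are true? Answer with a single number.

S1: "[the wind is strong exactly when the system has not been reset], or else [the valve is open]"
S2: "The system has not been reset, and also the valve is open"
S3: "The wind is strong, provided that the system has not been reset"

Let P = "the wind is strong" (T), Q = "the system has been reset" (F), R = "the valve is open" (T).

S1: Formalization: (P <-> ~Q) | R

~Q = ~F = T
P <-> ~Q = T <-> T = T
(P <-> ~Q) | R = T | T = T
Hence S1 is true.

S2: This is ~Q & R.

~Q = ~F = T
~Q & R = T & T = T
Thus S2 is true.

S3: In symbols: ~Q -> P

~Q = ~F = T
~Q -> P = T -> T = T
Hence S3 is true.

Count: 3.

3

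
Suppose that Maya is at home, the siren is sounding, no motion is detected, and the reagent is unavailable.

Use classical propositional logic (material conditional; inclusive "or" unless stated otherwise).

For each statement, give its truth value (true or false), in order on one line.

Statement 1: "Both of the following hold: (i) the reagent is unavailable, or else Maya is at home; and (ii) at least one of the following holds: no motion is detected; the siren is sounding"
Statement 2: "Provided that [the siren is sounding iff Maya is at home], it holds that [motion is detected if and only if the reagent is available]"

Let S = "the reagent is available" (F), P = "Maya is at home" (T), R = "motion is detected" (F), Q = "the siren is sounding" (T).

Statement 1: Formalization: (~S | P) & (~R | Q)

~S = ~F = T
~S | P = T | T = T
~R = ~F = T
~R | Q = T | T = T
(~S | P) & (~R | Q) = T & T = T
Hence Statement 1 is true.

Statement 2: Parsed as (Q <-> P) -> (R <-> S)

Q <-> P = T <-> T = T
R <-> S = F <-> F = T
(Q <-> P) -> (R <-> S) = T -> T = T
Thus Statement 2 is true.

Statement 1 true; Statement 2 true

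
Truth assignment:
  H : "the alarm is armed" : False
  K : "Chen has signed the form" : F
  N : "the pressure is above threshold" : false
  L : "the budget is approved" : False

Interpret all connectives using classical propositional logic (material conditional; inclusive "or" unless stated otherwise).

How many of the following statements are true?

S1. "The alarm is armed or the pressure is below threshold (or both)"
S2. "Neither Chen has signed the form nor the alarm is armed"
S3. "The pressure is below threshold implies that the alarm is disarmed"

3

S1: Parsed as H ∨ ¬N

¬N = ¬F = T
H ∨ ¬N = F ∨ T = T
So S1 is true.

S2: Parsed as K ↓ H

K ↓ H = F ↓ F = T
Hence S2 is true.

S3: In symbols: ¬N → ¬H

¬N = ¬F = T
¬H = ¬F = T
¬N → ¬H = T → T = T
So S3 is true.

True statements: 3.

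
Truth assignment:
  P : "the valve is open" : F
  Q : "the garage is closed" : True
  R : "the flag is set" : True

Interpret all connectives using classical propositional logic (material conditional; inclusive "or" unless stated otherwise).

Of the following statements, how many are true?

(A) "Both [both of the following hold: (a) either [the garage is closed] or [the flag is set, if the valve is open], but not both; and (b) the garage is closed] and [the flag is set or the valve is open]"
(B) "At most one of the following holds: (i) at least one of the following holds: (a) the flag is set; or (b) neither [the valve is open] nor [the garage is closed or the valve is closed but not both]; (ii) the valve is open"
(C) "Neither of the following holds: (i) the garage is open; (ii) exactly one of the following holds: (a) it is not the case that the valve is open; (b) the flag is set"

2

(A): In symbols: ((Q ⊕ (P → R)) ∧ Q) ∧ (R ∨ P)

P → R = F → T = T
Q ⊕ (P → R) = T ⊕ T = F
(Q ⊕ (P → R)) ∧ Q = F ∧ T = F
R ∨ P = T ∨ F = T
((Q ⊕ (P → R)) ∧ Q) ∧ (R ∨ P) = F ∧ T = F
Hence (A) is false.

(B): This is (R ∨ (P ↓ (Q ⊕ ¬P))) ↑ P.

¬P = ¬F = T
Q ⊕ ¬P = T ⊕ T = F
P ↓ (Q ⊕ ¬P) = F ↓ F = T
R ∨ (P ↓ (Q ⊕ ¬P)) = T ∨ T = T
(R ∨ (P ↓ (Q ⊕ ¬P))) ↑ P = T ↑ F = T
So (B) is true.

(C): Parsed as ¬Q ↓ (¬P ⊕ R)

¬Q = ¬T = F
¬P = ¬F = T
¬P ⊕ R = T ⊕ T = F
¬Q ↓ (¬P ⊕ R) = F ↓ F = T
Hence (C) is true.

2 of the 3 statements are true.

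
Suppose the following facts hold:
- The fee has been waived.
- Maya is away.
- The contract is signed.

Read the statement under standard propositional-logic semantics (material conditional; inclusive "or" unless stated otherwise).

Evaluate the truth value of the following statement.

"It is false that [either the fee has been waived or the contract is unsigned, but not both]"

false

Let N = "the fee has been waived" (T), L = "the contract is signed" (T).
Formalization: ~(N xor ~L)

~L = ~T = F
N xor ~L = T xor F = T
~(N xor ~L) = ~T = F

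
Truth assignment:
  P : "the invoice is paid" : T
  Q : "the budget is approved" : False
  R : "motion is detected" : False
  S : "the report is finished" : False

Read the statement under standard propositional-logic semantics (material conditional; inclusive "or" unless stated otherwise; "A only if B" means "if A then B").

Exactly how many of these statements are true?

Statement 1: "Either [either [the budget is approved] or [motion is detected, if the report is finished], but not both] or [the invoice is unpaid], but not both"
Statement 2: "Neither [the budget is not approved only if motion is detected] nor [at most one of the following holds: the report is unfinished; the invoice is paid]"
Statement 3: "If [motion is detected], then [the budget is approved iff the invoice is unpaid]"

Statement 1: In symbols: (Q ⊕ (S → R)) ⊕ ¬P

S → R = F → F = T
Q ⊕ (S → R) = F ⊕ T = T
¬P = ¬T = F
(Q ⊕ (S → R)) ⊕ ¬P = T ⊕ F = T
So Statement 1 is true.

Statement 2: Formalization: (¬Q → R) ↓ (¬S ↑ P)

¬Q = ¬F = T
¬Q → R = T → F = F
¬S = ¬F = T
¬S ↑ P = T ↑ T = F
(¬Q → R) ↓ (¬S ↑ P) = F ↓ F = T
Hence Statement 2 is true.

Statement 3: Parsed as R → (Q ↔ ¬P)

¬P = ¬T = F
Q ↔ ¬P = F ↔ F = T
R → (Q ↔ ¬P) = F → T = T
So Statement 3 is true.

Count: 3.

3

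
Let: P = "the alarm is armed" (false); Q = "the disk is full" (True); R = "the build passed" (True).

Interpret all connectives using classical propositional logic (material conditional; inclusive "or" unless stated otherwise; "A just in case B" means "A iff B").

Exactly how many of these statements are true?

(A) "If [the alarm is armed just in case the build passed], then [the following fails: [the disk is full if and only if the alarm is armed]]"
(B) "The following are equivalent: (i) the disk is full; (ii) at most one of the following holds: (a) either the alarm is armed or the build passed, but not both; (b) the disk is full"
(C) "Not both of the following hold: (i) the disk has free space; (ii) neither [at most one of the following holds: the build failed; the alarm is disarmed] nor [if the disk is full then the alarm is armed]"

(A): In symbols: (P <-> R) -> ~(Q <-> P)

P <-> R = F <-> T = F
Q <-> P = T <-> F = F
~(Q <-> P) = ~F = T
(P <-> R) -> ~(Q <-> P) = F -> T = T
Thus (A) is true.

(B): In symbols: Q <-> ((P xor R) nand Q)

P xor R = F xor T = T
(P xor R) nand Q = T nand T = F
Q <-> ((P xor R) nand Q) = T <-> F = F
So (B) is false.

(C): Formalization: ~Q nand ((~R nand ~P) nor (Q -> P))

~Q = ~T = F
~R = ~T = F
~P = ~F = T
~R nand ~P = F nand T = T
Q -> P = T -> F = F
(~R nand ~P) nor (Q -> P) = T nor F = F
~Q nand ((~R nand ~P) nor (Q -> P)) = F nand F = T
Hence (C) is true.

2 of the 3 statements are true ((A), (C)).

2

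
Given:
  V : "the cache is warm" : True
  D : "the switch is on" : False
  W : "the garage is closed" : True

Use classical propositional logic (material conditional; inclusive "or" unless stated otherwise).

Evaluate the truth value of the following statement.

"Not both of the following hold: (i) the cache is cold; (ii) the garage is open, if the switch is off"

The statement is true.

Values: V=T, D=F, W=T.
Formalization: ~V nand (~D -> ~W)

~V = ~T = F
~D = ~F = T
~W = ~T = F
~D -> ~W = T -> F = F
~V nand (~D -> ~W) = F nand F = T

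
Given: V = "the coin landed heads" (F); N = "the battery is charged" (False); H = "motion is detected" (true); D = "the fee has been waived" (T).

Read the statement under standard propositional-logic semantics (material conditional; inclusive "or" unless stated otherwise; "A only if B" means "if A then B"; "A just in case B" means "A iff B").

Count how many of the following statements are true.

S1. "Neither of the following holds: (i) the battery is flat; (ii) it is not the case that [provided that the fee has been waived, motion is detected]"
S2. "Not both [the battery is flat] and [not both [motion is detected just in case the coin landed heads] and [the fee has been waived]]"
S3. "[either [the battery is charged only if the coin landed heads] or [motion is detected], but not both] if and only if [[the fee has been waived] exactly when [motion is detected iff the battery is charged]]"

S1: Formalization: not N nor not (D -> H)

not N = not False = True
D -> H = True -> True = True
not (D -> H) = not True = False
not N nor not (D -> H) = True nor False = False
Thus S1 is false.

S2: Parsed as not N nand ((H iff V) nand D)

not N = not False = True
H iff V = True iff False = False
(H iff V) nand D = False nand True = True
not N nand ((H iff V) nand D) = True nand True = False
Hence S2 is false.

S3: This is ((N -> V) xor H) iff (D iff (H iff N)).

N -> V = False -> False = True
(N -> V) xor H = True xor True = False
H iff N = True iff False = False
D iff (H iff N) = True iff False = False
((N -> V) xor H) iff (D iff (H iff N)) = False iff False = True
So S3 is true.

Count: 1.

1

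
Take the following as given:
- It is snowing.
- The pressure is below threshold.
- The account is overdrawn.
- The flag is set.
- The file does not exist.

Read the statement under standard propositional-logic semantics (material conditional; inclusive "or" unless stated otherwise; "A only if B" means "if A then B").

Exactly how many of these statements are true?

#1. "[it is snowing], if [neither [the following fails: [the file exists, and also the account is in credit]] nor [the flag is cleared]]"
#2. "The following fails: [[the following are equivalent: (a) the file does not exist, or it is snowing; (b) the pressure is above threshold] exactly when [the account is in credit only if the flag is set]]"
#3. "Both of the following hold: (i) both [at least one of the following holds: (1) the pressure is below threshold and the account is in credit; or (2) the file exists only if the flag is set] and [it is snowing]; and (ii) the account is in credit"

Let P = "the file exists" (F), M = "the account is overdrawn" (T), G = "the flag is set" (T), W = "it is snowing" (T), N = "the pressure is above threshold" (F).

#1: Formalization: (¬(P ∧ ¬M) ↓ ¬G) → W

¬M = ¬T = F
P ∧ ¬M = F ∧ F = F
¬(P ∧ ¬M) = ¬F = T
¬G = ¬T = F
¬(P ∧ ¬M) ↓ ¬G = T ↓ F = F
(¬(P ∧ ¬M) ↓ ¬G) → W = F → T = T
Thus #1 is true.

#2: Parsed as ¬(((¬P ∨ W) ↔ N) ↔ (¬M → G))

¬P = ¬F = T
¬P ∨ W = T ∨ T = T
(¬P ∨ W) ↔ N = T ↔ F = F
¬M = ¬T = F
¬M → G = F → T = T
((¬P ∨ W) ↔ N) ↔ (¬M → G) = F ↔ T = F
¬(((¬P ∨ W) ↔ N) ↔ (¬M → G)) = ¬F = T
Thus #2 is true.

#3: In symbols: (((¬N ∧ ¬M) ∨ (P → G)) ∧ W) ∧ ¬M

¬N = ¬F = T
¬M = ¬T = F
¬N ∧ ¬M = T ∧ F = F
P → G = F → T = T
(¬N ∧ ¬M) ∨ (P → G) = F ∨ T = T
((¬N ∧ ¬M) ∨ (P → G)) ∧ W = T ∧ T = T
¬M = ¬T = F
(((¬N ∧ ¬M) ∨ (P → G)) ∧ W) ∧ ¬M = T ∧ F = F
Hence #3 is false.

2 of the 3 statements are true.

2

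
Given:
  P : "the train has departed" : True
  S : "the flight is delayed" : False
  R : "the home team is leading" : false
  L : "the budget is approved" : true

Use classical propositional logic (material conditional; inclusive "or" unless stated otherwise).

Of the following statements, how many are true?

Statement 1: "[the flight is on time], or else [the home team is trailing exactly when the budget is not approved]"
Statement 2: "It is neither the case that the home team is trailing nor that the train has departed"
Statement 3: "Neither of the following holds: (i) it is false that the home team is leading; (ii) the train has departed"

Statement 1: This is ¬S ∨ (¬R ↔ ¬L).

¬S = ¬F = T
¬R = ¬F = T
¬L = ¬T = F
¬R ↔ ¬L = T ↔ F = F
¬S ∨ (¬R ↔ ¬L) = T ∨ F = T
Thus Statement 1 is true.

Statement 2: In symbols: ¬R ↓ P

¬R = ¬F = T
¬R ↓ P = T ↓ T = F
So Statement 2 is false.

Statement 3: Parsed as ¬R ↓ P

¬R = ¬F = T
¬R ↓ P = T ↓ T = F
Thus Statement 3 is false.

1 of the 3 statements is true (Statement 1).

1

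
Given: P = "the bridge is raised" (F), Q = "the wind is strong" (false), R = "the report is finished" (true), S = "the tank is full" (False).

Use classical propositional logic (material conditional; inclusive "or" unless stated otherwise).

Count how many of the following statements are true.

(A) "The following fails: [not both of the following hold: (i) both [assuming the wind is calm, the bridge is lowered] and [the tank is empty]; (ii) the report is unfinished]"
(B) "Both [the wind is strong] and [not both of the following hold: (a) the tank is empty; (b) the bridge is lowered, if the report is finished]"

(A): In symbols: not (((not Q -> not P) and not S) nand not R)

not Q = not False = True
not P = not False = True
not Q -> not P = True -> True = True
not S = not False = True
(not Q -> not P) and not S = True and True = True
not R = not True = False
((not Q -> not P) and not S) nand not R = True nand False = True
not (((not Q -> not P) and not S) nand not R) = not True = False
Thus (A) is false.

(B): Formalization: Q and (not S nand (R -> not P))

not S = not False = True
not P = not False = True
R -> not P = True -> True = True
not S nand (R -> not P) = True nand True = False
Q and (not S nand (R -> not P)) = False and False = False
So (B) is false.

0 of the 2 statements are true (none).

0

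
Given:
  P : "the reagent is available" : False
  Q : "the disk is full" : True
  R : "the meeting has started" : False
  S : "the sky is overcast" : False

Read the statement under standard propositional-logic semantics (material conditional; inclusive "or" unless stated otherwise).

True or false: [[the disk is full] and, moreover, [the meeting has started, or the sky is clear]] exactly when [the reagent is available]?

false

Values: Q=T, R=F, S=F, P=F.
Formalization: (Q ∧ (R ∨ ¬S)) ↔ P

¬S = ¬F = T
R ∨ ¬S = F ∨ T = T
Q ∧ (R ∨ ¬S) = T ∧ T = T
(Q ∧ (R ∨ ¬S)) ↔ P = T ↔ F = F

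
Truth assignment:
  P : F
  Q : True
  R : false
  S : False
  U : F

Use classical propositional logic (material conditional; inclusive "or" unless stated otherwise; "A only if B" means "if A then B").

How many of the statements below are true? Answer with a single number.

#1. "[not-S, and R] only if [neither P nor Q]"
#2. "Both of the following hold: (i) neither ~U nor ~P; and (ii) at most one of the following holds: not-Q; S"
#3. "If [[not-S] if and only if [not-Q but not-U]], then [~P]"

#1: In symbols: (~S & R) -> (P nor Q)

~S = ~F = T
~S & R = T & F = F
P nor Q = F nor T = F
(~S & R) -> (P nor Q) = F -> F = T
Hence #1 is true.

#2: Parsed as (~U nor ~P) & (~Q nand S)

~U = ~F = T
~P = ~F = T
~U nor ~P = T nor T = F
~Q = ~T = F
~Q nand S = F nand F = T
(~U nor ~P) & (~Q nand S) = F & T = F
So #2 is false.

#3: Parsed as (~S <-> (~Q & ~U)) -> ~P

~S = ~F = T
~Q = ~T = F
~U = ~F = T
~Q & ~U = F & T = F
~S <-> (~Q & ~U) = T <-> F = F
~P = ~F = T
(~S <-> (~Q & ~U)) -> ~P = F -> T = T
So #3 is true.

2 of the 3 statements are true.

2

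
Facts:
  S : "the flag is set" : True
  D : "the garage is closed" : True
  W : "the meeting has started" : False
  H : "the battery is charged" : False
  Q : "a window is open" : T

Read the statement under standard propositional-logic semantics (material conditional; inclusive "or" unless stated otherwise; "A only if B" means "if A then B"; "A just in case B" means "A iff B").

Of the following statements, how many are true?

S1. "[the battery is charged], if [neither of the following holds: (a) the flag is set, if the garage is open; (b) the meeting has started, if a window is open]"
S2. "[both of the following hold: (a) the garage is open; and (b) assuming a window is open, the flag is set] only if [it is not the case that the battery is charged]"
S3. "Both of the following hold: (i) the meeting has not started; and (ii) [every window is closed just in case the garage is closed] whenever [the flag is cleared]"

3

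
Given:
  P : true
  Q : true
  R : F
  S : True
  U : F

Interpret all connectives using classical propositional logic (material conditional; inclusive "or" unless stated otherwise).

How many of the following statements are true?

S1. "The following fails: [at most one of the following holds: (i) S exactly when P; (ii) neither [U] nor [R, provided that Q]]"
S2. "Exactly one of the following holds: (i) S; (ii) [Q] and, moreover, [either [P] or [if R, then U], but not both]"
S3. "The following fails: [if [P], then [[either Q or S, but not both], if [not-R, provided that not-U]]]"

3

S1: Parsed as ~((S <-> P) nand (U nor (Q -> R)))

S <-> P = T <-> T = T
Q -> R = T -> F = F
U nor (Q -> R) = F nor F = T
(S <-> P) nand (U nor (Q -> R)) = T nand T = F
~((S <-> P) nand (U nor (Q -> R))) = ~F = T
Hence S1 is true.

S2: Formalization: S xor (Q & (P xor (R -> U)))

R -> U = F -> F = T
P xor (R -> U) = T xor T = F
Q & (P xor (R -> U)) = T & F = F
S xor (Q & (P xor (R -> U))) = T xor F = T
Hence S2 is true.

S3: Formalization: ~(P -> ((~U -> ~R) -> (Q xor S)))

~U = ~F = T
~R = ~F = T
~U -> ~R = T -> T = T
Q xor S = T xor T = F
(~U -> ~R) -> (Q xor S) = T -> F = F
P -> ((~U -> ~R) -> (Q xor S)) = T -> F = F
~(P -> ((~U -> ~R) -> (Q xor S))) = ~F = T
Thus S3 is true.

True statements: 3 (S1, S2, S3).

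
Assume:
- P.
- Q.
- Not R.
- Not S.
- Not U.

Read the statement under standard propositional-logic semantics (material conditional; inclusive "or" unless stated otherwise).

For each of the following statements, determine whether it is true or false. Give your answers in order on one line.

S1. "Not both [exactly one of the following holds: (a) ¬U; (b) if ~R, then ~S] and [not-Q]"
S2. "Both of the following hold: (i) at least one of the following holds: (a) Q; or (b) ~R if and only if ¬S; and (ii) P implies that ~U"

S1 True, S2 True

S1: This is (¬U ⊕ (¬R → ¬S)) ↑ ¬Q.

¬U = ¬F = T
¬R = ¬F = T
¬S = ¬F = T
¬R → ¬S = T → T = T
¬U ⊕ (¬R → ¬S) = T ⊕ T = F
¬Q = ¬T = F
(¬U ⊕ (¬R → ¬S)) ↑ ¬Q = F ↑ F = T
Hence S1 is true.

S2: This is (Q ∨ (¬R ↔ ¬S)) ∧ (P → ¬U).

¬R = ¬F = T
¬S = ¬F = T
¬R ↔ ¬S = T ↔ T = T
Q ∨ (¬R ↔ ¬S) = T ∨ T = T
¬U = ¬F = T
P → ¬U = T → T = T
(Q ∨ (¬R ↔ ¬S)) ∧ (P → ¬U) = T ∧ T = T
Thus S2 is true.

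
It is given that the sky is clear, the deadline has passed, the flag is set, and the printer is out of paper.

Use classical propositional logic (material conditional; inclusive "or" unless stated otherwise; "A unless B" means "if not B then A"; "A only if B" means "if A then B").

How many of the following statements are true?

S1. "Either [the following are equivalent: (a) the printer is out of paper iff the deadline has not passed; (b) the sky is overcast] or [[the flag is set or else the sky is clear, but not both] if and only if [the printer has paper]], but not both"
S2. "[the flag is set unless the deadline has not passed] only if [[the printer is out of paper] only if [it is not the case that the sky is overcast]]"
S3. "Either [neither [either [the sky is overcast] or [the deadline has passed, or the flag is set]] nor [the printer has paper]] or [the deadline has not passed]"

Let D = "the printer has paper" (False), N = "the deadline has passed" (True), K = "the sky is overcast" (False), H = "the flag is set" (True).

S1: Formalization: ((not D iff not N) iff K) xor ((H xor not K) iff D)

not D = not False = True
not N = not True = False
not D iff not N = True iff False = False
(not D iff not N) iff K = False iff False = True
not K = not False = True
H xor not K = True xor True = False
(H xor not K) iff D = False iff False = True
((not D iff not N) iff K) xor ((H xor not K) iff D) = True xor True = False
Thus S1 is false.

S2: This is (H or not N) -> (not D -> not K).

not N = not True = False
H or not N = True or False = True
not D = not False = True
not K = not False = True
not D -> not K = True -> True = True
(H or not N) -> (not D -> not K) = True -> True = True
Thus S2 is true.

S3: Parsed as ((K or (N or H)) nor D) or not N

N or H = True or True = True
K or (N or H) = False or True = True
(K or (N or H)) nor D = True nor False = False
not N = not True = False
((K or (N or H)) nor D) or not N = False or False = False
Hence S3 is false.

1 of the 3 statements is true (S2).

1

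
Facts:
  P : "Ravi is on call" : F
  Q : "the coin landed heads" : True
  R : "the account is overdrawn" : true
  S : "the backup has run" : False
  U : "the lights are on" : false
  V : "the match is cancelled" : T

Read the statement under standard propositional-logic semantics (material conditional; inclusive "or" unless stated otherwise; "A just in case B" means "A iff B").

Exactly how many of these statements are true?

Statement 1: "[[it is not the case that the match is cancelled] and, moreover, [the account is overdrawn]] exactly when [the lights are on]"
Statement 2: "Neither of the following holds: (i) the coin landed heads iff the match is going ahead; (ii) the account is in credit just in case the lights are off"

2

Statement 1: In symbols: (~V & R) <-> U

~V = ~T = F
~V & R = F & T = F
(~V & R) <-> U = F <-> F = T
So Statement 1 is true.

Statement 2: Formalization: (Q <-> ~V) nor (~R <-> ~U)

~V = ~T = F
Q <-> ~V = T <-> F = F
~R = ~T = F
~U = ~F = T
~R <-> ~U = F <-> T = F
(Q <-> ~V) nor (~R <-> ~U) = F nor F = T
Thus Statement 2 is true.

2 of the 2 statements are true (Statement 1, Statement 2).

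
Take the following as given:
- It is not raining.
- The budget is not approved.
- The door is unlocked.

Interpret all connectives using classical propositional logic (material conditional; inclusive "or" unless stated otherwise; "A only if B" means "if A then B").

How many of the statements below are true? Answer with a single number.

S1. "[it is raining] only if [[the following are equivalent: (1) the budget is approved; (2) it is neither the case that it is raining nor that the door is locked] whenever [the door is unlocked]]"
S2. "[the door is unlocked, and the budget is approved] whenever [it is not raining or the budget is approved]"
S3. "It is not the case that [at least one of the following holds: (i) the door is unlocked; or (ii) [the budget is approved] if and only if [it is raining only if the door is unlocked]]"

Let D = "it is raining" (F), H = "the door is locked" (F), G = "the budget is approved" (F).

S1: Formalization: D → (¬H → (G ↔ (D ↓ H)))

¬H = ¬F = T
D ↓ H = F ↓ F = T
G ↔ (D ↓ H) = F ↔ T = F
¬H → (G ↔ (D ↓ H)) = T → F = F
D → (¬H → (G ↔ (D ↓ H))) = F → F = T
Hence S1 is true.

S2: Formalization: (¬D ∨ G) → (¬H ∧ G)

¬D = ¬F = T
¬D ∨ G = T ∨ F = T
¬H = ¬F = T
¬H ∧ G = T ∧ F = F
(¬D ∨ G) → (¬H ∧ G) = T → F = F
Thus S2 is false.

S3: In symbols: ¬(¬H ∨ (G ↔ (D → ¬H)))

¬H = ¬F = T
¬H = ¬F = T
D → ¬H = F → T = T
G ↔ (D → ¬H) = F ↔ T = F
¬H ∨ (G ↔ (D → ¬H)) = T ∨ F = T
¬(¬H ∨ (G ↔ (D → ¬H))) = ¬T = F
Hence S3 is false.

True statements: 1 (S1).

1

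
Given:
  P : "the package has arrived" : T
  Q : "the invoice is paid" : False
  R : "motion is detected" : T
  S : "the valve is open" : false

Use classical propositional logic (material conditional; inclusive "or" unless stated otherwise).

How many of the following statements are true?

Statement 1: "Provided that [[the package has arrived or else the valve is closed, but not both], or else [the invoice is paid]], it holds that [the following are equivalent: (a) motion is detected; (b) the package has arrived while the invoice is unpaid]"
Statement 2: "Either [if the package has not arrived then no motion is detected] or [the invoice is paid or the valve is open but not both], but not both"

2

Statement 1: Formalization: ((P xor ~S) | Q) -> (R <-> (P & ~Q))

~S = ~F = T
P xor ~S = T xor T = F
(P xor ~S) | Q = F | F = F
~Q = ~F = T
P & ~Q = T & T = T
R <-> (P & ~Q) = T <-> T = T
((P xor ~S) | Q) -> (R <-> (P & ~Q)) = F -> T = T
So Statement 1 is true.

Statement 2: This is (~P -> ~R) xor (Q xor S).

~P = ~T = F
~R = ~T = F
~P -> ~R = F -> F = T
Q xor S = F xor F = F
(~P -> ~R) xor (Q xor S) = T xor F = T
So Statement 2 is true.

2 of the 2 statements are true.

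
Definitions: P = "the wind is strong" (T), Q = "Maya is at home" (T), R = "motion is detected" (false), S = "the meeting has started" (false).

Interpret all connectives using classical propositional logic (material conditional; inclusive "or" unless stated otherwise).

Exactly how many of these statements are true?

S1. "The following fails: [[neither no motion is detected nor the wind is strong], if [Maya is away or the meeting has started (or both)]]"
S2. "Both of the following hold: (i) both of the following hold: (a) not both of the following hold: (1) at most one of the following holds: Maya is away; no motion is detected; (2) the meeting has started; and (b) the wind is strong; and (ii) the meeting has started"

S1: This is not ((not Q or S) -> (not R nor P)).

not Q = not True = False
not Q or S = False or False = False
not R = not False = True
not R nor P = True nor True = False
(not Q or S) -> (not R nor P) = False -> False = True
not ((not Q or S) -> (not R nor P)) = not True = False
Hence S1 is false.

S2: Parsed as (((not Q nand not R) nand S) and P) and S

not Q = not True = False
not R = not False = True
not Q nand not R = False nand True = True
(not Q nand not R) nand S = True nand False = True
((not Q nand not R) nand S) and P = True and True = True
(((not Q nand not R) nand S) and P) and S = True and False = False
So S2 is false.

0 of the 2 statements are true (none).

0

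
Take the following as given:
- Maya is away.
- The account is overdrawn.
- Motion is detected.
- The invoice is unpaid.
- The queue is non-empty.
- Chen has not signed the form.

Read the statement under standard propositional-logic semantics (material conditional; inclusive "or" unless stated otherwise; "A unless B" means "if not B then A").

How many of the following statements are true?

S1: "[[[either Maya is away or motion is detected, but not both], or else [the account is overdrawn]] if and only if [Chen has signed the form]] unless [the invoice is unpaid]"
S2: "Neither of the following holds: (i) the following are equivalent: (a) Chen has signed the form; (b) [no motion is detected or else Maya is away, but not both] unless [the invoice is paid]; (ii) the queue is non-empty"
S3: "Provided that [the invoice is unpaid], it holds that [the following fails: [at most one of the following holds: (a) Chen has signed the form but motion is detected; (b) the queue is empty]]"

Let D = "Maya is at home" (False), G = "motion is detected" (True), K = "the account is overdrawn" (True), U = "Chen has signed the form" (False), M = "the invoice is paid" (False), H = "the queue is empty" (False).

S1: Parsed as (((not D xor G) or K) iff U) or not M

not D = not False = True
not D xor G = True xor True = False
(not D xor G) or K = False or True = True
((not D xor G) or K) iff U = True iff False = False
not M = not False = True
(((not D xor G) or K) iff U) or not M = False or True = True
Thus S1 is true.

S2: Parsed as (U iff ((not G xor not D) or M)) nor not H

not G = not True = False
not D = not False = True
not G xor not D = False xor True = True
(not G xor not D) or M = True or False = True
U iff ((not G xor not D) or M) = False iff True = False
not H = not False = True
(U iff ((not G xor not D) or M)) nor not H = False nor True = False
Hence S2 is false.

S3: In symbols: not M -> not ((U and G) nand H)

not M = not False = True
U and G = False and True = False
(U and G) nand H = False nand False = True
not ((U and G) nand H) = not True = False
not M -> not ((U and G) nand H) = True -> False = False
Thus S3 is false.

Count: 1.

1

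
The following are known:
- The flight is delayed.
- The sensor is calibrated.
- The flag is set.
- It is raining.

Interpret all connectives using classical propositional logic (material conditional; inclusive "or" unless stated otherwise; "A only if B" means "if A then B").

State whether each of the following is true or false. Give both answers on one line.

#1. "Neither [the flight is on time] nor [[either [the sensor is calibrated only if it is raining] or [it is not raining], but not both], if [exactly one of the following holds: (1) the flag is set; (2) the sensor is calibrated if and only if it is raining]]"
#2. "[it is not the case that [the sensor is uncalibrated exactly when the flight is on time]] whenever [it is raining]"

#1 F / #2 F

Let U = "the flight is delayed" (True), W = "the flag is set" (True), S = "the sensor is calibrated" (True), G = "it is raining" (True).

#1: In symbols: not U nor ((W xor (S iff G)) -> ((S -> G) xor not G))

not U = not True = False
S iff G = True iff True = True
W xor (S iff G) = True xor True = False
S -> G = True -> True = True
not G = not True = False
(S -> G) xor not G = True xor False = True
(W xor (S iff G)) -> ((S -> G) xor not G) = False -> True = True
not U nor ((W xor (S iff G)) -> ((S -> G) xor not G)) = False nor True = False
So #1 is false.

#2: This is G -> not (not S iff not U).

not S = not True = False
not U = not True = False
not S iff not U = False iff False = True
not (not S iff not U) = not True = False
G -> not (not S iff not U) = True -> False = False
Thus #2 is false.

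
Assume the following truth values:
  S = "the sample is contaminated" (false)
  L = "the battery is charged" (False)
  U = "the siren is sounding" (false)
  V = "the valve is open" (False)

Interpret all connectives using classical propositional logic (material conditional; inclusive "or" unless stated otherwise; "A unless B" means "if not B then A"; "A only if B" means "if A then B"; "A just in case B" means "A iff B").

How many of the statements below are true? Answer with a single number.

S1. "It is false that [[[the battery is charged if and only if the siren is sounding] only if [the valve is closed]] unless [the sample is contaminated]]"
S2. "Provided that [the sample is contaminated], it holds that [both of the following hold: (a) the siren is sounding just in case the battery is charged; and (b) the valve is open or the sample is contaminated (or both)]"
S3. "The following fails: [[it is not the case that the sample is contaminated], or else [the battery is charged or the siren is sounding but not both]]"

S1: Formalization: ¬(((L ↔ U) → ¬V) ∨ S)

L ↔ U = F ↔ F = T
¬V = ¬F = T
(L ↔ U) → ¬V = T → T = T
((L ↔ U) → ¬V) ∨ S = T ∨ F = T
¬(((L ↔ U) → ¬V) ∨ S) = ¬T = F
Thus S1 is false.

S2: In symbols: S → ((U ↔ L) ∧ (V ∨ S))

U ↔ L = F ↔ F = T
V ∨ S = F ∨ F = F
(U ↔ L) ∧ (V ∨ S) = T ∧ F = F
S → ((U ↔ L) ∧ (V ∨ S)) = F → F = T
Thus S2 is true.

S3: Formalization: ¬(¬S ∨ (L ⊕ U))

¬S = ¬F = T
L ⊕ U = F ⊕ F = F
¬S ∨ (L ⊕ U) = T ∨ F = T
¬(¬S ∨ (L ⊕ U)) = ¬T = F
Hence S3 is false.

True statements: 1 (S2).

1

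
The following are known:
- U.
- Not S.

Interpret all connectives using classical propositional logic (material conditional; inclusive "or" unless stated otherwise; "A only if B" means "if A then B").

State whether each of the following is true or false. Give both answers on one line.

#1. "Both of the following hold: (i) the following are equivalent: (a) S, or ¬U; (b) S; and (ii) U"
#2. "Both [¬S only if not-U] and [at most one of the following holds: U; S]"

#1: In symbols: ((S | ~U) <-> S) & U

~U = ~T = F
S | ~U = F | F = F
(S | ~U) <-> S = F <-> F = T
((S | ~U) <-> S) & U = T & T = T
So #1 is true.

#2: This is (~S -> ~U) & (U nand S).

~S = ~F = T
~U = ~T = F
~S -> ~U = T -> F = F
U nand S = T nand F = T
(~S -> ~U) & (U nand S) = F & T = F
Thus #2 is false.

#1 True / #2 False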